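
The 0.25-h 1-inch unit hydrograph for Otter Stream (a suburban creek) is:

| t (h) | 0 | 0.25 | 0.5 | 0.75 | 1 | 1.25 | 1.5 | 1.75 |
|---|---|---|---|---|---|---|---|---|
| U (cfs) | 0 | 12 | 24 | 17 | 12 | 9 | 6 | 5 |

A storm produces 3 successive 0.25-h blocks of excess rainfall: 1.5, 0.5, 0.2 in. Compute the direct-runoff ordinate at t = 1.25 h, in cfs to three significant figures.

Q ≈ 22.9 cfs

By discrete convolution, Q_j = Σ (P_i / 1 in) · U_{j−i}.
At t = 1.25 h (j=5): Q = (1.5/1)·9 + (0.5/1)·12 + (0.2/1)·17 = 22.9 cfs.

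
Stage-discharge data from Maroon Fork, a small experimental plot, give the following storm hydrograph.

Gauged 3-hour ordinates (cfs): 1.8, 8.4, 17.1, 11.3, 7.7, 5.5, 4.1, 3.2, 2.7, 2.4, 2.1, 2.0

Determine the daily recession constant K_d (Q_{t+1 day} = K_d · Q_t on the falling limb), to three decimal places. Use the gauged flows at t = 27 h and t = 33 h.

K_d ≈ 0.482

Between t = 27 h and t = 33 h the flow falls from 2.4 to 2.0 cfs over 2×3 h = 6 h.
Per-interval ratio K = (2.0/2.4)^(1/2) = 0.9129; K_d = K^(24/3) = 0.482.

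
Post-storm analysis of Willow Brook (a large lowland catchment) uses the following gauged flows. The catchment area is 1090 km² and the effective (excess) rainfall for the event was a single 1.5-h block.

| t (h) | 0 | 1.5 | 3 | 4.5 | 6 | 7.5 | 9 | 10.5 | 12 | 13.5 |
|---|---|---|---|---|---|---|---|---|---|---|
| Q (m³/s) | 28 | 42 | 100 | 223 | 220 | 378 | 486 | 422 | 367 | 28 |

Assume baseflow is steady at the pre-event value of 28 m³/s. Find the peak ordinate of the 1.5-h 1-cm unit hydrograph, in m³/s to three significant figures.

Direct runoff: 0.0, 14.0, 72.0, 195.0, 192.0, 350.0, 458.0, 394.0, 339.0, 0.0 m³/s; ΣQ_DR = 2014 m³/s, peak = 458.0 m³/s.
Runoff depth d = ΣQ_DR·Δt / A = 2014 × 5400 / (1090 km²) = 9.978 mm.
The 1-cm UH is the DRH scaled by (10 mm)/d, so U_p = 458.0 × 10/9.978 = 459 m³/s.

U_p ≈ 459 m³/s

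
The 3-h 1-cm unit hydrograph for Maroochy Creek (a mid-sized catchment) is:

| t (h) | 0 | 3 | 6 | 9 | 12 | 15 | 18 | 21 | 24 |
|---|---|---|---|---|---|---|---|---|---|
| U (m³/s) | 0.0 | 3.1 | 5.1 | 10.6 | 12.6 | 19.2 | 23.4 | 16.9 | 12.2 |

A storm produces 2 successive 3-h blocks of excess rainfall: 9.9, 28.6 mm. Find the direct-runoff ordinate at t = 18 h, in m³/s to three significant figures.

Q ≈ 78.1 m³/s

By discrete convolution, Q_j = Σ (P_i / 10 mm) · U_{j−i}.
At t = 18 h (j=6): Q = (9.9/10)·23.4 + (28.6/10)·19.2 = 78.1 m³/s.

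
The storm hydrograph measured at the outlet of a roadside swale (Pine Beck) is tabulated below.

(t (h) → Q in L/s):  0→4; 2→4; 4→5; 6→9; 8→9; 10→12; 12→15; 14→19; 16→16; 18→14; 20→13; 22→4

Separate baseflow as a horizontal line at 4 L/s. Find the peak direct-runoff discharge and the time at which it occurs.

Subtracting baseflow gives direct-runoff ordinates: 0.0, 0.0, 1.0, 5.0, 5.0, 8.0, 11.0, 15.0, 12.0, 10.0, 9.0, 0.0 L/s.
The maximum is 15.0 L/s, occurring at the reading for t = 14 h.

Q_p = 15.0 L/s at t = 14 h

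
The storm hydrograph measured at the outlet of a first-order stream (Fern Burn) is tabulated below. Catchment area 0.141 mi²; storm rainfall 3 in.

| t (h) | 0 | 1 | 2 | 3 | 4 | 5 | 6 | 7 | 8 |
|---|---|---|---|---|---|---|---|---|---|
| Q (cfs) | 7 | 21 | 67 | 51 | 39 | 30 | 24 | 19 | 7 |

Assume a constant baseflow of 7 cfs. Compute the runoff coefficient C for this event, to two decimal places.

ΣQ_DR = 202.0 cfs; V = ΣQ_DR·Δt = 7.272 × 10^5 ft³.
Runoff depth d = V / A = 2.220 in.
C = d / P = 2.220 / 3 = 0.74.

C ≈ 0.74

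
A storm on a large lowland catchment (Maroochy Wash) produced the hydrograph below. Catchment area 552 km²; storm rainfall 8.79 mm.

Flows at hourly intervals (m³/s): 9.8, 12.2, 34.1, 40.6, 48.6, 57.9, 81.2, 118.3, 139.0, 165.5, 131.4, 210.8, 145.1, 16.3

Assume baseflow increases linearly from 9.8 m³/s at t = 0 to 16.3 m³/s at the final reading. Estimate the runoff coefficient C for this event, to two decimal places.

C ≈ 0.76

ΣQ_DR = 1028 m³/s; V = ΣQ_DR·Δt = 3.701 × 10^6 m³.
Runoff depth d = V / A = 6.705 mm.
C = d / P = 6.705 / 8.79 = 0.76.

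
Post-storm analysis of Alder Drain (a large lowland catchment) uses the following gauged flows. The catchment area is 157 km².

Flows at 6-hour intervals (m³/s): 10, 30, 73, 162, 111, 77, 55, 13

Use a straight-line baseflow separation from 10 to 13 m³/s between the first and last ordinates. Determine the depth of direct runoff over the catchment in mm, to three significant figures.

d ≈ 60.4 mm

Direct runoff: 0.00, 19.57, 62.14, 150.71, 99.29, 64.86, 42.43, 0.00 m³/s; ΣQ_DR = 439.0 m³/s.
V = ΣQ_DR · Δt = 439.0 × 21600 s = 9.482 × 10^6 m³.
Over A = 157 km², depth = V / A = 60.4 mm.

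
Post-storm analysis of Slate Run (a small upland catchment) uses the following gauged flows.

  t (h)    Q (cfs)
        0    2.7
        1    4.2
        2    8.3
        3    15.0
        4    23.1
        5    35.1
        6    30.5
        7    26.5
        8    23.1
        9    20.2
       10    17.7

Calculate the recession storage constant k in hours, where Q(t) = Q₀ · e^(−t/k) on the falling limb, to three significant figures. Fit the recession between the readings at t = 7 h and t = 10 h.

On the falling limb, Q drops from 26.5 to 17.7 cfs between t = 7 h and t = 10 h (Δt = 3 h).
k = −Δt / ln(Q₂/Q₁) = −3 / ln(17.7/26.5) = 7.43 h.

k ≈ 7.43 h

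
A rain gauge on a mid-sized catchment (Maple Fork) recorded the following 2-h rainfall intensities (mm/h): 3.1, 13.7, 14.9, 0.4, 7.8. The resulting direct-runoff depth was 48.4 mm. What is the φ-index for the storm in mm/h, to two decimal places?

φ ≈ 4.07 mm/h

Only the 3 blocks with intensity above φ contribute runoff: 13.7, 14.9, 7.8 mm/h.
Σ(I−φ)·Δt = d  ⇒  (13.7+14.9+7.8 − 3φ)·2 = 48.4
φ = (36.40 − 48.4/2) / 3 = 4.07 mm/h.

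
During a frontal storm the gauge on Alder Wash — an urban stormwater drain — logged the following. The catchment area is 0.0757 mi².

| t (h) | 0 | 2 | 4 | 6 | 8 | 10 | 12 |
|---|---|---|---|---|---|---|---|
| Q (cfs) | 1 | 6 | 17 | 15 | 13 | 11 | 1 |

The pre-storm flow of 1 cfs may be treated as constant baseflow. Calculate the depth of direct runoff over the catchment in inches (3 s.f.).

Direct runoff: 0.0, 5.0, 16.0, 14.0, 12.0, 10.0, 0.0 cfs; ΣQ_DR = 57.00 cfs.
V = ΣQ_DR · Δt = 57.00 × 7200 s = 4.104 × 10^5 ft³.
Over A = 0.0757 mi², depth = V / A = 2.33 in.

d ≈ 2.33 in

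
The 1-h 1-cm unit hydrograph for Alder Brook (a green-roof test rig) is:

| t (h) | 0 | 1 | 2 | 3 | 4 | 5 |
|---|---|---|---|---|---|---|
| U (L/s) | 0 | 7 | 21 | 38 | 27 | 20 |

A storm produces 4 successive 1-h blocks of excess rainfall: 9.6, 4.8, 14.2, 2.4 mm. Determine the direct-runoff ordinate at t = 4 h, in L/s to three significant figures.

Q ≈ 75.7 L/s

By discrete convolution, Q_j = Σ (P_i / 10 mm) · U_{j−i}.
At t = 4 h (j=4): Q = (9.6/10)·27 + (4.8/10)·38 + (14.2/10)·21 + (2.4/10)·7 = 75.7 L/s.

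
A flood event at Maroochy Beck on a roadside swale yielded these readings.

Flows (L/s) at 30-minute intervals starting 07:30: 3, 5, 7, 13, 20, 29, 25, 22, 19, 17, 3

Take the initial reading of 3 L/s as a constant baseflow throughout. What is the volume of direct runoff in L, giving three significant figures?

Direct-runoff ordinates (Q − Q_b): 0.0, 2.0, 4.0, 10.0, 17.0, 26.0, 22.0, 19.0, 16.0, 14.0, 0.0 L/s.
ΣQ_DR = 130.0 L/s.
With Δt = 0.5 h = 1800 s, V = ΣQ_DR · Δt = 130.0 × 1800 = 2.34 × 10^5 L.

V ≈ 2.34 × 10^5 L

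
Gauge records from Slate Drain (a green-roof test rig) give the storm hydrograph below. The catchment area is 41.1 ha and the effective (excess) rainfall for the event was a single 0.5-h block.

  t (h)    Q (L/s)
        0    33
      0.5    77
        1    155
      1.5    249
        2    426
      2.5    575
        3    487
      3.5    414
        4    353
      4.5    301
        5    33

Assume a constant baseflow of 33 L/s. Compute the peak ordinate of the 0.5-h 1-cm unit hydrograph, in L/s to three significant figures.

Direct runoff: 0.0, 44.0, 122.0, 216.0, 393.0, 542.0, 454.0, 381.0, 320.0, 268.0, 0.0 L/s; ΣQ_DR = 2740 L/s, peak = 542.0 L/s.
Runoff depth d = ΣQ_DR·Δt / A = 2740 × 1800 / (41.1 ha) = 12.00 mm.
The 1-cm UH is the DRH scaled by (10 mm)/d, so U_p = 542.0 × 10/12.00 = 452 L/s.

U_p ≈ 452 L/s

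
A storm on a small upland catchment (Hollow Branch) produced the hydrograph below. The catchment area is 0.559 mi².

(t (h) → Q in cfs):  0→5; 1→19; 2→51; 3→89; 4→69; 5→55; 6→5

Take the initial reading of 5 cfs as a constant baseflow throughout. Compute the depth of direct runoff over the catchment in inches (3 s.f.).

Direct runoff: 0.0, 14.0, 46.0, 84.0, 64.0, 50.0, 0.0 cfs; ΣQ_DR = 258.0 cfs.
V = ΣQ_DR · Δt = 258.0 × 3600 s = 9.288 × 10^5 ft³.
Over A = 0.559 mi², depth = V / A = 0.715 in.

d ≈ 0.715 in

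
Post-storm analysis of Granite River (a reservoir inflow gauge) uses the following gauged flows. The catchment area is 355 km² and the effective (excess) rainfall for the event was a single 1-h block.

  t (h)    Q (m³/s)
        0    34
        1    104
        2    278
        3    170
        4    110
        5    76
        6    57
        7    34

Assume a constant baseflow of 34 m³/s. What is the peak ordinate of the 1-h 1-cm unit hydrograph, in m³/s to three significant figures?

Direct runoff: 0.0, 70.0, 244.0, 136.0, 76.0, 42.0, 23.0, 0.0 m³/s; ΣQ_DR = 591.0 m³/s, peak = 244.0 m³/s.
Runoff depth d = ΣQ_DR·Δt / A = 591.0 × 3600 / (355 km²) = 5.993 mm.
The 1-cm UH is the DRH scaled by (10 mm)/d, so U_p = 244.0 × 10/5.993 = 407 m³/s.

U_p ≈ 407 m³/s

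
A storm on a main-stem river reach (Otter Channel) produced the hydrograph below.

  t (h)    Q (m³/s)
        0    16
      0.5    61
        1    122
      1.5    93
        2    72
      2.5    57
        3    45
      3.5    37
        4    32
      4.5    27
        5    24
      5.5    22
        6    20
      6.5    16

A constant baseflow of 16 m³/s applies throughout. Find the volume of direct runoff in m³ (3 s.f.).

Direct-runoff ordinates (Q − Q_b): 0.0, 45.0, 106.0, 77.0, 56.0, 41.0, 29.0, 21.0, 16.0, 11.0, 8.0, 6.0, 4.0, 0.0 m³/s.
ΣQ_DR = 420.0 m³/s.
With Δt = 0.5 h = 1800 s, V = ΣQ_DR · Δt = 420.0 × 1800 = 7.56 × 10^5 m³.

V ≈ 7.56 × 10^5 m³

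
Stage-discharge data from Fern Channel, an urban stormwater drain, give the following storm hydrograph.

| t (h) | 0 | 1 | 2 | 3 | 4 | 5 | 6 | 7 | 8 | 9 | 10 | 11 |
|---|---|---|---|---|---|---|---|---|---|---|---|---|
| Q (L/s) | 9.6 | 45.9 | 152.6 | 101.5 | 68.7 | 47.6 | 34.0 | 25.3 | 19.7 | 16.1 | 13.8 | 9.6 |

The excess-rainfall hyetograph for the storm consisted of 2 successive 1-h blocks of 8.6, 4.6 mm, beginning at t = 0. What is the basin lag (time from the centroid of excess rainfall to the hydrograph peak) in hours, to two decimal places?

t_L ≈ 1.15 h

Centroid of excess rainfall: t_c = Σ P_i·t̄_i / ΣP_i = 0.8485 h (block centres at 0.5, 1.5 h).
Hydrograph peak occurs at t = 2 h, so basin lag t_L = 2 − 0.8485 = 1.15 h.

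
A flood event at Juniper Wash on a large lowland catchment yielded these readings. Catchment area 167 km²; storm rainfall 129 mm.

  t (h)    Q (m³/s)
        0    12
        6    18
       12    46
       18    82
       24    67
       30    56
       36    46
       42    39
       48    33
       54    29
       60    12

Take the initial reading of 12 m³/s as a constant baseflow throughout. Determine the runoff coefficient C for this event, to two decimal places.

C ≈ 0.31

ΣQ_DR = 308.0 m³/s; V = ΣQ_DR·Δt = 6.653 × 10^6 m³.
Runoff depth d = V / A = 39.84 mm.
C = d / P = 39.84 / 129 = 0.31.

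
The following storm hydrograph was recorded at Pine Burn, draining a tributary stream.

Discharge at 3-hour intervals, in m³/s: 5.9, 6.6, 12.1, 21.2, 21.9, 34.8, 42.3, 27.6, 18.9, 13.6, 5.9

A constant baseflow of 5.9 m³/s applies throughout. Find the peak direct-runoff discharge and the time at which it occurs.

Subtracting baseflow gives direct-runoff ordinates: 0.0, 0.7, 6.2, 15.3, 16.0, 28.9, 36.4, 21.7, 13.0, 7.7, 0.0 m³/s.
The maximum is 36.4 m³/s, occurring at the reading for t = 18 h.

Q_p = 36.4 m³/s at t = 18 h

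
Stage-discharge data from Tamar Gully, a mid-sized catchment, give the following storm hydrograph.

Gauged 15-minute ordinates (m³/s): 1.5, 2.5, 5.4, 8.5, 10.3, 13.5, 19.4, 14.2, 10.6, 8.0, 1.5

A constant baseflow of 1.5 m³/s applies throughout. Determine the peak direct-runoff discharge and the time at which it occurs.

Q_p = 17.9 m³/s at t = 1.5 h

Subtracting baseflow gives direct-runoff ordinates: 0.0, 1.0, 3.9, 7.0, 8.8, 12.0, 17.9, 12.7, 9.1, 6.5, 0.0 m³/s.
The maximum is 17.9 m³/s, occurring at the reading for t = 1.5 h.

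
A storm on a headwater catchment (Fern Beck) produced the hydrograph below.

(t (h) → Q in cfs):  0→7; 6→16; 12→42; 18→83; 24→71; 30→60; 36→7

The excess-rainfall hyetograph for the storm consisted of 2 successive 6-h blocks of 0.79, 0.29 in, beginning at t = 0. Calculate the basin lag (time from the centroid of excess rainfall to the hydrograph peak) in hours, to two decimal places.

Centroid of excess rainfall: t_c = Σ P_i·t̄_i / ΣP_i = 4.6111 h (block centres at 3, 9 h).
Hydrograph peak occurs at t = 18 h, so basin lag t_L = 18 − 4.6111 = 13.39 h.

t_L ≈ 13.39 h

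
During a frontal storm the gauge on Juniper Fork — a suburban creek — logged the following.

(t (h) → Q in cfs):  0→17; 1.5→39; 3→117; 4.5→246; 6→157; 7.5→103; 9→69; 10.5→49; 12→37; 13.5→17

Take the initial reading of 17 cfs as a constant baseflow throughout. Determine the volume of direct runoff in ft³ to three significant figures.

Direct-runoff ordinates (Q − Q_b): 0.0, 22.0, 100.0, 229.0, 140.0, 86.0, 52.0, 32.0, 20.0, 0.0 cfs.
ΣQ_DR = 681.0 cfs.
With Δt = 1.5 h = 5400 s, V = ΣQ_DR · Δt = 681.0 × 5400 = 3.68 × 10^6 ft³.

V ≈ 3.68 × 10^6 ft³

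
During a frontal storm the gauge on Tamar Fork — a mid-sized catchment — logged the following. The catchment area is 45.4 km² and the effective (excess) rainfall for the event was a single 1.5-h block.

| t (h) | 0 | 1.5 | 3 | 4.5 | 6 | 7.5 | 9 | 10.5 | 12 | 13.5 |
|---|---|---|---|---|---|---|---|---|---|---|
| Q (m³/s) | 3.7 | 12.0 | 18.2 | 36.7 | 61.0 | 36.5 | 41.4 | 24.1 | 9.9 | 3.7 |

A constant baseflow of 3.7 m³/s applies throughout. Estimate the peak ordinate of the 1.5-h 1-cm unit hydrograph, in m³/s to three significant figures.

Direct runoff: 0.0, 8.3, 14.5, 33.0, 57.3, 32.8, 37.7, 20.4, 6.2, 0.0 m³/s; ΣQ_DR = 210.2 m³/s, peak = 57.3 m³/s.
Runoff depth d = ΣQ_DR·Δt / A = 210.2 × 5400 / (45.4 km²) = 25.00 mm.
The 1-cm UH is the DRH scaled by (10 mm)/d, so U_p = 57.3 × 10/25.00 = 22.9 m³/s.

U_p ≈ 22.9 m³/s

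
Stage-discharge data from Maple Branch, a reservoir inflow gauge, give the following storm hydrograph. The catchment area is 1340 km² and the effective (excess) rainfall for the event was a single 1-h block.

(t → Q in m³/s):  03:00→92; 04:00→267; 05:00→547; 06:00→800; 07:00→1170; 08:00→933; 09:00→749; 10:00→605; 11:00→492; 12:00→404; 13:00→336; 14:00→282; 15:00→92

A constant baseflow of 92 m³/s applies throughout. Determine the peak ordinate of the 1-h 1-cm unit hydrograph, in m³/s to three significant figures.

U_p ≈ 720 m³/s

Direct runoff: 0.0, 175.0, 455.0, 708.0, 1078.0, 841.0, 657.0, 513.0, 400.0, 312.0, 244.0, 190.0, 0.0 m³/s; ΣQ_DR = 5573 m³/s, peak = 1078.0 m³/s.
Runoff depth d = ΣQ_DR·Δt / A = 5573 × 3600 / (1340 km²) = 14.97 mm.
The 1-cm UH is the DRH scaled by (10 mm)/d, so U_p = 1078.0 × 10/14.97 = 720 m³/s.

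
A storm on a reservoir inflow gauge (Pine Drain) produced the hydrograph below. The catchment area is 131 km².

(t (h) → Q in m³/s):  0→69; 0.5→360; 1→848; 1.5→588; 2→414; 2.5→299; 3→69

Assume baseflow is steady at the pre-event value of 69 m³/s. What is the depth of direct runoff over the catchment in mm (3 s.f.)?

d ≈ 29.7 mm

Direct runoff: 0.0, 291.0, 779.0, 519.0, 345.0, 230.0, 0.0 m³/s; ΣQ_DR = 2164 m³/s.
V = ΣQ_DR · Δt = 2164 × 1800 s = 3.895 × 10^6 m³.
Over A = 131 km², depth = V / A = 29.7 mm.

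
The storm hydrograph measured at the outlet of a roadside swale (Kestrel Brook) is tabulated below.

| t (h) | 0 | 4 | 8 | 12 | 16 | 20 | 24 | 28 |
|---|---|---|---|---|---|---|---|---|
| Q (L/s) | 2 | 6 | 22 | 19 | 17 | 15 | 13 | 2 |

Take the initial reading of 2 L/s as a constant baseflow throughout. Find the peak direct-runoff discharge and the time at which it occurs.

Q_p = 20.0 L/s at t = 8 h

Subtracting baseflow gives direct-runoff ordinates: 0.0, 4.0, 20.0, 17.0, 15.0, 13.0, 11.0, 0.0 L/s.
The maximum is 20.0 L/s, occurring at the reading for t = 8 h.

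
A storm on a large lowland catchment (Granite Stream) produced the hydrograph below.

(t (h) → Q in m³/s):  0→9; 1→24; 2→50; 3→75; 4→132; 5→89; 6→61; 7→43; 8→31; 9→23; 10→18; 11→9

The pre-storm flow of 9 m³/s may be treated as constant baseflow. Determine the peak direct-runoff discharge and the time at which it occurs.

Subtracting baseflow gives direct-runoff ordinates: 0.0, 15.0, 41.0, 66.0, 123.0, 80.0, 52.0, 34.0, 22.0, 14.0, 9.0, 0.0 m³/s.
The maximum is 123.0 m³/s, occurring at the reading for t = 4 h.

Q_p = 123.0 m³/s at t = 4 h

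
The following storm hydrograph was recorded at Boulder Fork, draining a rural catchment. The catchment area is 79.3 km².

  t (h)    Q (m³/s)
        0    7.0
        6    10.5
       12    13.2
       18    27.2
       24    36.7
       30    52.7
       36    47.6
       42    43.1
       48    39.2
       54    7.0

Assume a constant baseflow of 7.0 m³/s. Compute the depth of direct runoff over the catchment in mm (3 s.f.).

d ≈ 58.3 mm

Direct runoff: 0.0, 3.5, 6.2, 20.2, 29.7, 45.7, 40.6, 36.1, 32.2, 0.0 m³/s; ΣQ_DR = 214.2 m³/s.
V = ΣQ_DR · Δt = 214.2 × 21600 s = 4.627 × 10^6 m³.
Over A = 79.3 km², depth = V / A = 58.3 mm.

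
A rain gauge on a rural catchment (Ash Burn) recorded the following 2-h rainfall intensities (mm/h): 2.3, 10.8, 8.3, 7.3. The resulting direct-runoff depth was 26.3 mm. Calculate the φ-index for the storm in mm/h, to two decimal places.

Only the 3 blocks with intensity above φ contribute runoff: 10.8, 8.3, 7.3 mm/h.
Σ(I−φ)·Δt = d  ⇒  (10.8+8.3+7.3 − 3φ)·2 = 26.3
φ = (26.40 − 26.3/2) / 3 = 4.42 mm/h.

φ ≈ 4.42 mm/h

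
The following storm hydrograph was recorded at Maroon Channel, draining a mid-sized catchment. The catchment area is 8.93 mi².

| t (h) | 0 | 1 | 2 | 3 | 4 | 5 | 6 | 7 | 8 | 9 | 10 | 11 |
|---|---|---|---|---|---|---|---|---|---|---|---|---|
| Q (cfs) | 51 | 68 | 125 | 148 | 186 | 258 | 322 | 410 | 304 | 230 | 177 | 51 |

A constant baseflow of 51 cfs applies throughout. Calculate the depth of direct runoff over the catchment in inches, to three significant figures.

Direct runoff: 0.0, 17.0, 74.0, 97.0, 135.0, 207.0, 271.0, 359.0, 253.0, 179.0, 126.0, 0.0 cfs; ΣQ_DR = 1718 cfs.
V = ΣQ_DR · Δt = 1718 × 3600 s = 6.185 × 10^6 ft³.
Over A = 8.93 mi², depth = V / A = 0.298 in.

d ≈ 0.298 in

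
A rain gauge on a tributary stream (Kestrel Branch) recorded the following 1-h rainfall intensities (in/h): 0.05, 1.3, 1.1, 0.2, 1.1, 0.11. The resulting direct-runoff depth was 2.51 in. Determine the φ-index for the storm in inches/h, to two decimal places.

φ ≈ 0.33 in/h

Only the 3 blocks with intensity above φ contribute runoff: 1.3, 1.1, 1.1 in/h.
Σ(I−φ)·Δt = d  ⇒  (1.3+1.1+1.1 − 3φ)·1 = 2.51
φ = (3.500 − 2.51/1) / 3 = 0.33 in/h.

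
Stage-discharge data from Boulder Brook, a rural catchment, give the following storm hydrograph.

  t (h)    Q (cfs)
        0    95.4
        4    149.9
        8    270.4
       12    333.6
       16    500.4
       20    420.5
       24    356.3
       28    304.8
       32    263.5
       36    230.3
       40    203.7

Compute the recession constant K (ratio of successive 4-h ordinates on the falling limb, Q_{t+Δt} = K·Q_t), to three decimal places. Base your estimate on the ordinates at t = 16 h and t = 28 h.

Using the recession-limb readings at t = 16 h and t = 28 h: Q falls from 500.4 to 304.8 cfs over 3 intervals.
K = (Q₂/Q₁)^(1/3) = (304.8/500.4)^(1/3) = 0.848.

K ≈ 0.848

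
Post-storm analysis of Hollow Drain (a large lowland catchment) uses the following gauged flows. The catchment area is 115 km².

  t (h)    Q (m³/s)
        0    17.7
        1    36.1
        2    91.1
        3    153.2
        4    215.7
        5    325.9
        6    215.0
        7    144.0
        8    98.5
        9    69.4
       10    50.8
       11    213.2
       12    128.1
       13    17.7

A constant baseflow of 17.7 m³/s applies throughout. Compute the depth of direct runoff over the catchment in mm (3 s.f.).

d ≈ 47.9 mm

Direct runoff: 0.0, 18.4, 73.4, 135.5, 198.0, 308.2, 197.3, 126.3, 80.8, 51.7, 33.1, 195.5, 110.4, 0.0 m³/s; ΣQ_DR = 1529 m³/s.
V = ΣQ_DR · Δt = 1529 × 3600 s = 5.503 × 10^6 m³.
Over A = 115 km², depth = V / A = 47.9 mm.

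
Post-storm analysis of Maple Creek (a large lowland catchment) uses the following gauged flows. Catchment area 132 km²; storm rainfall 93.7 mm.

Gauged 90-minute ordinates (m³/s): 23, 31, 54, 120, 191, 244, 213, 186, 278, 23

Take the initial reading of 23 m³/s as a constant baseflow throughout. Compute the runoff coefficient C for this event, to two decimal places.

C ≈ 0.49

ΣQ_DR = 1133 m³/s; V = ΣQ_DR·Δt = 6.118 × 10^6 m³.
Runoff depth d = V / A = 46.35 mm.
C = d / P = 46.35 / 93.7 = 0.49.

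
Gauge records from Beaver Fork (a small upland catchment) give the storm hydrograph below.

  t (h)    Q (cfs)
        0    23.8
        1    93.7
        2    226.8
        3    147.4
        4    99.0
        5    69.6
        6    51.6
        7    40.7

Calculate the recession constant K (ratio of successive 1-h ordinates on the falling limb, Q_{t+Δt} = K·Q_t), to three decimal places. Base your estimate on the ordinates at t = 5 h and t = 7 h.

Using the recession-limb readings at t = 5 h and t = 7 h: Q falls from 69.6 to 40.7 cfs over 2 intervals.
K = (Q₂/Q₁)^(1/2) = (40.7/69.6)^(1/2) = 0.765.

K ≈ 0.765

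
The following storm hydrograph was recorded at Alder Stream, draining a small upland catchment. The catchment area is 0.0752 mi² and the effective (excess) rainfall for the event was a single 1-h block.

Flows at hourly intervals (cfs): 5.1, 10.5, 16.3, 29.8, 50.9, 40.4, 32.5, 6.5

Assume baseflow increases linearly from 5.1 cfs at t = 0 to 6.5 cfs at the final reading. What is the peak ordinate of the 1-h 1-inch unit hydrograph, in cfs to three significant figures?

Direct runoff: 0.00, 5.20, 10.80, 24.10, 45.00, 34.30, 26.20, 0.00 cfs; ΣQ_DR = 145.6 cfs, peak = 45.00 cfs.
Runoff depth d = ΣQ_DR·Δt / A = 145.6 × 3600 / (0.0752 mi²) = 3.000 in.
The 1-inch UH is the DRH scaled by (1 in)/d, so U_p = 45.00 × 1/3.000 = 15.0 cfs.

U_p ≈ 15.0 cfs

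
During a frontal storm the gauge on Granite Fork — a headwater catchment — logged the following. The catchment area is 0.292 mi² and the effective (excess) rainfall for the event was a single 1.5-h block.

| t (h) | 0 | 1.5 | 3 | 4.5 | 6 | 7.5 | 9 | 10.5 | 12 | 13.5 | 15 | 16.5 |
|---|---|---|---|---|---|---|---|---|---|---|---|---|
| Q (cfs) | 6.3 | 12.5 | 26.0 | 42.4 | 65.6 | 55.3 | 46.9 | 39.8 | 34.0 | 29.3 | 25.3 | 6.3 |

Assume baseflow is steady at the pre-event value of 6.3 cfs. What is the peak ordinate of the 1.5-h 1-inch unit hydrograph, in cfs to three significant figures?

Direct runoff: 0.0, 6.2, 19.7, 36.1, 59.3, 49.0, 40.6, 33.5, 27.7, 23.0, 19.0, 0.0 cfs; ΣQ_DR = 314.1 cfs, peak = 59.3 cfs.
Runoff depth d = ΣQ_DR·Δt / A = 314.1 × 5400 / (0.292 mi²) = 2.500 in.
The 1-inch UH is the DRH scaled by (1 in)/d, so U_p = 59.3 × 1/2.500 = 23.7 cfs.

U_p ≈ 23.7 cfs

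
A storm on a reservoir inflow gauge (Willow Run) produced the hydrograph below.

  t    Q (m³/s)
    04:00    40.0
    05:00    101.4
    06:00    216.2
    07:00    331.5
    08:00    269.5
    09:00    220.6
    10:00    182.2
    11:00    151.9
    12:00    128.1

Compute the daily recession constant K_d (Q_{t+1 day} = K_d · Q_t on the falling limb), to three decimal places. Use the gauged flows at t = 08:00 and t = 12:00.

K_d ≈ 0.012

Between t = 08:00 and t = 12:00 the flow falls from 269.5 to 128.1 m³/s over 4×1 h = 4 h.
Per-interval ratio K = (128.1/269.5)^(1/4) = 0.8303; K_d = K^(24/1) = 0.012.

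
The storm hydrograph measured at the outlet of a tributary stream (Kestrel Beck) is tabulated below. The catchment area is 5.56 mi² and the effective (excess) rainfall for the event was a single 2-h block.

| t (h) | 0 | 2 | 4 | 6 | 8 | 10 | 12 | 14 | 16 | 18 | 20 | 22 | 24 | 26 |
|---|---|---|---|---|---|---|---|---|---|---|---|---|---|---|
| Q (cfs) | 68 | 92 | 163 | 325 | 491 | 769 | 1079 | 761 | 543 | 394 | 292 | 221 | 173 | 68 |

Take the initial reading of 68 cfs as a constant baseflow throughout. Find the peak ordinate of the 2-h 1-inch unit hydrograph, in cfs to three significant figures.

U_p ≈ 404 cfs

Direct runoff: 0.0, 24.0, 95.0, 257.0, 423.0, 701.0, 1011.0, 693.0, 475.0, 326.0, 224.0, 153.0, 105.0, 0.0 cfs; ΣQ_DR = 4487 cfs, peak = 1011.0 cfs.
Runoff depth d = ΣQ_DR·Δt / A = 4487 × 7200 / (5.56 mi²) = 2.501 in.
The 1-inch UH is the DRH scaled by (1 in)/d, so U_p = 1011.0 × 1/2.501 = 404 cfs.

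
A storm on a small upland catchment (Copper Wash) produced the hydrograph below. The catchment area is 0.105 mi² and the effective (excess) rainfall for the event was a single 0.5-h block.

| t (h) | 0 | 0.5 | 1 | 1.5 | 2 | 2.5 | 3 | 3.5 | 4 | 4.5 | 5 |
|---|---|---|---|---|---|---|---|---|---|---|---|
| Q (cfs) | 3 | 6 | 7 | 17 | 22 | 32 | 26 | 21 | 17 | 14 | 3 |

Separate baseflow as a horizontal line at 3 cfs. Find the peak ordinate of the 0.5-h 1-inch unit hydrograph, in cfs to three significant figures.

U_p ≈ 29.1 cfs

Direct runoff: 0.0, 3.0, 4.0, 14.0, 19.0, 29.0, 23.0, 18.0, 14.0, 11.0, 0.0 cfs; ΣQ_DR = 135.0 cfs, peak = 29.0 cfs.
Runoff depth d = ΣQ_DR·Δt / A = 135.0 × 1800 / (0.105 mi²) = 0.9962 in.
The 1-inch UH is the DRH scaled by (1 in)/d, so U_p = 29.0 × 1/0.9962 = 29.1 cfs.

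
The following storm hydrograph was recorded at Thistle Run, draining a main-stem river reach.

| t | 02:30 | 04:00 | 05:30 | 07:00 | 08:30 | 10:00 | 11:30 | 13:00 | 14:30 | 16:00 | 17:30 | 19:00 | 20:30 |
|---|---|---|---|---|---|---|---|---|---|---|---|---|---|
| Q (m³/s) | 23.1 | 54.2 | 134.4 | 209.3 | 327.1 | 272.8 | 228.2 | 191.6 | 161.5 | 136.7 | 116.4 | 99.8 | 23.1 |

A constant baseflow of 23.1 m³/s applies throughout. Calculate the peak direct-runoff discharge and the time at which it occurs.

Q_p = 304.0 m³/s at t = 08:30

Subtracting baseflow gives direct-runoff ordinates: 0.0, 31.1, 111.3, 186.2, 304.0, 249.7, 205.1, 168.5, 138.4, 113.6, 93.3, 76.7, 0.0 m³/s.
The maximum is 304.0 m³/s, occurring at the reading for t = 08:30.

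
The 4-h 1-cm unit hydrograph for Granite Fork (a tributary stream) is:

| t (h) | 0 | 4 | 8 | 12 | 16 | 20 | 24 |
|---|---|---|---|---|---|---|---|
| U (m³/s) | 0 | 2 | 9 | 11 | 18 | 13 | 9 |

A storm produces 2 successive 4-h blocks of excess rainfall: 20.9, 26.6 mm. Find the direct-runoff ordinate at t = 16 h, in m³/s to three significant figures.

By discrete convolution, Q_j = Σ (P_i / 10 mm) · U_{j−i}.
At t = 16 h (j=4): Q = (20.9/10)·18 + (26.6/10)·11 = 66.9 m³/s.

Q ≈ 66.9 m³/s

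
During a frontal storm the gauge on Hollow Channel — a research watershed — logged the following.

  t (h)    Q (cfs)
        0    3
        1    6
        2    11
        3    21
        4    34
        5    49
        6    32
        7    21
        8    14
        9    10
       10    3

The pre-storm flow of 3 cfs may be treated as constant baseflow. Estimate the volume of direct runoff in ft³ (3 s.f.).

Direct-runoff ordinates (Q − Q_b): 0.0, 3.0, 8.0, 18.0, 31.0, 46.0, 29.0, 18.0, 11.0, 7.0, 0.0 cfs.
ΣQ_DR = 171.0 cfs.
With Δt = 1 h = 3600 s, V = ΣQ_DR · Δt = 171.0 × 3600 = 6.16 × 10^5 ft³.

V ≈ 6.16 × 10^5 ft³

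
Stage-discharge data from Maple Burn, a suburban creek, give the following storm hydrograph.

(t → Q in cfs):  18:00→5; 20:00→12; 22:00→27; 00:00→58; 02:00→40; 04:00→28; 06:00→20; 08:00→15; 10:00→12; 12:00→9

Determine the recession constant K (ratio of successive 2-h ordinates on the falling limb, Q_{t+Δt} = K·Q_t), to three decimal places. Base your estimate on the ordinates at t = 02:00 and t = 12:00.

K ≈ 0.742

Using the recession-limb readings at t = 02:00 and t = 12:00: Q falls from 40 to 9 cfs over 5 intervals.
K = (Q₂/Q₁)^(1/5) = (9/40)^(1/5) = 0.742.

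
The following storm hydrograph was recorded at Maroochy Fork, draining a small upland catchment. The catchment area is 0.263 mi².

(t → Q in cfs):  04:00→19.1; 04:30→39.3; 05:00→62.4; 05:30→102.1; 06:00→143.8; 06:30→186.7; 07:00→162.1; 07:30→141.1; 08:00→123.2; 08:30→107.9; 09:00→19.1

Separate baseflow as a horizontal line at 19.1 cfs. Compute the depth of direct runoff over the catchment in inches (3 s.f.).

d ≈ 2.64 in

Direct runoff: 0.0, 20.2, 43.3, 83.0, 124.7, 167.6, 143.0, 122.0, 104.1, 88.8, 0.0 cfs; ΣQ_DR = 896.7 cfs.
V = ΣQ_DR · Δt = 896.7 × 1800 s = 1.614 × 10^6 ft³.
Over A = 0.263 mi², depth = V / A = 2.64 in.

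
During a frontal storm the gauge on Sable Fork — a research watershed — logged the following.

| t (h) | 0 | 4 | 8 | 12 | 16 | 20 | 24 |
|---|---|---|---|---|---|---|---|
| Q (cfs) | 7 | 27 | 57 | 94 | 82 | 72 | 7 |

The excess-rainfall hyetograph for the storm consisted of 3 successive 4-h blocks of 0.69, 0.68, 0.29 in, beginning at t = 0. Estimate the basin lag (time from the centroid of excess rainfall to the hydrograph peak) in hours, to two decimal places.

t_L ≈ 6.96 h

Centroid of excess rainfall: t_c = Σ P_i·t̄_i / ΣP_i = 5.0361 h (block centres at 2, 6, 10 h).
Hydrograph peak occurs at t = 12 h, so basin lag t_L = 12 − 5.0361 = 6.96 h.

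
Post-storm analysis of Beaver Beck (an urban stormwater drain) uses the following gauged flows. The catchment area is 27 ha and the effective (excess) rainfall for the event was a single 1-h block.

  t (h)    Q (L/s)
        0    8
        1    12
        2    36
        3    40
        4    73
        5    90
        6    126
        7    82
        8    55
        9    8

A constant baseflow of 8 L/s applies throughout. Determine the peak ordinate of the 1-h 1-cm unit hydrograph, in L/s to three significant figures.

Direct runoff: 0.0, 4.0, 28.0, 32.0, 65.0, 82.0, 118.0, 74.0, 47.0, 0.0 L/s; ΣQ_DR = 450.0 L/s, peak = 118.0 L/s.
Runoff depth d = ΣQ_DR·Δt / A = 450.0 × 3600 / (27 ha) = 6.000 mm.
The 1-cm UH is the DRH scaled by (10 mm)/d, so U_p = 118.0 × 10/6.000 = 197 L/s.

U_p ≈ 197 L/s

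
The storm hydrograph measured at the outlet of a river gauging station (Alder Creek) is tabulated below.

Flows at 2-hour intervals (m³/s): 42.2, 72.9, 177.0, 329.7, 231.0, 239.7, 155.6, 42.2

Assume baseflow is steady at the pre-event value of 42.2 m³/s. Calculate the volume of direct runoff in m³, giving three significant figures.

V ≈ 6.86 × 10^6 m³

Direct-runoff ordinates (Q − Q_b): 0.0, 30.7, 134.8, 287.5, 188.8, 197.5, 113.4, 0.0 m³/s.
ΣQ_DR = 952.7 m³/s.
With Δt = 2 h = 7200 s, V = ΣQ_DR · Δt = 952.7 × 7200 = 6.86 × 10^6 m³.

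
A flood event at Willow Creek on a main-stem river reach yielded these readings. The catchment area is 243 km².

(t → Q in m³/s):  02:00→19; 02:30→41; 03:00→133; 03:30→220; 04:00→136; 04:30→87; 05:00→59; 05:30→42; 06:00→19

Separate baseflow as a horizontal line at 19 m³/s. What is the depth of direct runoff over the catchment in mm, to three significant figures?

d ≈ 4.33 mm

Direct runoff: 0.0, 22.0, 114.0, 201.0, 117.0, 68.0, 40.0, 23.0, 0.0 m³/s; ΣQ_DR = 585.0 m³/s.
V = ΣQ_DR · Δt = 585.0 × 1800 s = 1.053 × 10^6 m³.
Over A = 243 km², depth = V / A = 4.33 mm.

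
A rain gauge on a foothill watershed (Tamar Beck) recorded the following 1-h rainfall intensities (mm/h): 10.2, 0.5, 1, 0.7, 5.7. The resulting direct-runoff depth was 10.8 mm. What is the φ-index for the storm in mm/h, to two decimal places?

Only the 2 blocks with intensity above φ contribute runoff: 10.2, 5.7 mm/h.
Σ(I−φ)·Δt = d  ⇒  (10.2+5.7 − 2φ)·1 = 10.8
φ = (15.90 − 10.8/1) / 2 = 2.55 mm/h.

φ ≈ 2.55 mm/h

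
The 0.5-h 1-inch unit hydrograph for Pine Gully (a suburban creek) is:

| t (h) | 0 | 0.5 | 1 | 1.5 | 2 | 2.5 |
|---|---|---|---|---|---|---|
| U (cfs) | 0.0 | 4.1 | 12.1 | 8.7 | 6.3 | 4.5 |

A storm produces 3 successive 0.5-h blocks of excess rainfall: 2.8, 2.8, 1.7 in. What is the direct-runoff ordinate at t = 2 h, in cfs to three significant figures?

Q ≈ 62.6 cfs

By discrete convolution, Q_j = Σ (P_i / 1 in) · U_{j−i}.
At t = 2 h (j=4): Q = (2.8/1)·6.3 + (2.8/1)·8.7 + (1.7/1)·12.1 = 62.6 cfs.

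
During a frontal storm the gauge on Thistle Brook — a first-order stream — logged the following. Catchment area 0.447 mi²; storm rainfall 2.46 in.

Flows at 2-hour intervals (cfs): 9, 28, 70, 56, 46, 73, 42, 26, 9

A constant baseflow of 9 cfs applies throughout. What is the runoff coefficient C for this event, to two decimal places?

ΣQ_DR = 278.0 cfs; V = ΣQ_DR·Δt = 2.002 × 10^6 ft³.
Runoff depth d = V / A = 1.927 in.
C = d / P = 1.927 / 2.46 = 0.78.

C ≈ 0.78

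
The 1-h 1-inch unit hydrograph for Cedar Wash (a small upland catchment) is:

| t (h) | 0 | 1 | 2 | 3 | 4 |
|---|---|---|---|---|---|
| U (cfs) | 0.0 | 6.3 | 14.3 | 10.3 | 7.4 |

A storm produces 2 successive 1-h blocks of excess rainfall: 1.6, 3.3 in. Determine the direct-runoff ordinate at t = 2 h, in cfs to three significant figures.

By discrete convolution, Q_j = Σ (P_i / 1 in) · U_{j−i}.
At t = 2 h (j=2): Q = (1.6/1)·14.3 + (3.3/1)·6.3 = 43.7 cfs.

Q ≈ 43.7 cfs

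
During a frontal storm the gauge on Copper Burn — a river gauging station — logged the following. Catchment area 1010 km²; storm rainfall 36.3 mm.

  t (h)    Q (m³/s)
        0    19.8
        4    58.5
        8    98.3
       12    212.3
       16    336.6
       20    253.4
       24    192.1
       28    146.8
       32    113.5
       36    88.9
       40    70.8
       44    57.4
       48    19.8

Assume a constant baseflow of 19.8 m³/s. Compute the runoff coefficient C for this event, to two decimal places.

ΣQ_DR = 1411 m³/s; V = ΣQ_DR·Δt = 2.032 × 10^7 m³.
Runoff depth d = V / A = 20.11 mm.
C = d / P = 20.11 / 36.3 = 0.55.

C ≈ 0.55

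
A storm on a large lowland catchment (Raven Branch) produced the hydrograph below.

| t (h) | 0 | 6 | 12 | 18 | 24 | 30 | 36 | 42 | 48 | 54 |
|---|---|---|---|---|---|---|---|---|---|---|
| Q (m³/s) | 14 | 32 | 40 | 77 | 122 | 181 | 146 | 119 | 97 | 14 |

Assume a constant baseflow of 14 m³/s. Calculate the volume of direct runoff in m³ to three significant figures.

Direct-runoff ordinates (Q − Q_b): 0.0, 18.0, 26.0, 63.0, 108.0, 167.0, 132.0, 105.0, 83.0, 0.0 m³/s.
ΣQ_DR = 702.0 m³/s.
With Δt = 6 h = 21600 s, V = ΣQ_DR · Δt = 702.0 × 21600 = 1.52 × 10^7 m³.

V ≈ 1.52 × 10^7 m³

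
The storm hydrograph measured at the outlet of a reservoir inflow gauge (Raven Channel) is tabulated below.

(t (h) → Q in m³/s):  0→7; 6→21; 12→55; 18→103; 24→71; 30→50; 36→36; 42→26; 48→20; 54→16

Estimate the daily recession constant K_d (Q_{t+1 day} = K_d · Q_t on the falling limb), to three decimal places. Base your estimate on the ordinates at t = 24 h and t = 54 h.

K_d ≈ 0.304

Between t = 24 h and t = 54 h the flow falls from 71 to 16 m³/s over 5×6 h = 30 h.
Per-interval ratio K = (16/71)^(1/5) = 0.7423; K_d = K^(24/6) = 0.304.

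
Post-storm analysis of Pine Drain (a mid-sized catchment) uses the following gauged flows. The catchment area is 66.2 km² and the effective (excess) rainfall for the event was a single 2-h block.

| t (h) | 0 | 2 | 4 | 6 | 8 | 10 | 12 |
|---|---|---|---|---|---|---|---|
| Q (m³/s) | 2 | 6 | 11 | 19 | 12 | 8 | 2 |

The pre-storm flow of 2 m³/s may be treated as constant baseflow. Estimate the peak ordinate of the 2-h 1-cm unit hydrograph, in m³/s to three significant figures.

U_p ≈ 34.0 m³/s

Direct runoff: 0.0, 4.0, 9.0, 17.0, 10.0, 6.0, 0.0 m³/s; ΣQ_DR = 46.00 m³/s, peak = 17.0 m³/s.
Runoff depth d = ΣQ_DR·Δt / A = 46.00 × 7200 / (66.2 km²) = 5.003 mm.
The 1-cm UH is the DRH scaled by (10 mm)/d, so U_p = 17.0 × 10/5.003 = 34.0 m³/s.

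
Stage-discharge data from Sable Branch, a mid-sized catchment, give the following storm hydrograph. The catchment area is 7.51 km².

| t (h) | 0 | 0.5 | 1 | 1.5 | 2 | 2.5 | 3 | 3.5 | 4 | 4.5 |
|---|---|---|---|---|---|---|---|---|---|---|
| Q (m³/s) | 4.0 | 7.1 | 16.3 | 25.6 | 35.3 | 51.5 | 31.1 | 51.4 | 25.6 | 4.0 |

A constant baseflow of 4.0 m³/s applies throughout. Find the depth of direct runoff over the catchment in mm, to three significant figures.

Direct runoff: 0.0, 3.1, 12.3, 21.6, 31.3, 47.5, 27.1, 47.4, 21.6, 0.0 m³/s; ΣQ_DR = 211.9 m³/s.
V = ΣQ_DR · Δt = 211.9 × 1800 s = 3.814 × 10^5 m³.
Over A = 7.51 km², depth = V / A = 50.8 mm.

d ≈ 50.8 mm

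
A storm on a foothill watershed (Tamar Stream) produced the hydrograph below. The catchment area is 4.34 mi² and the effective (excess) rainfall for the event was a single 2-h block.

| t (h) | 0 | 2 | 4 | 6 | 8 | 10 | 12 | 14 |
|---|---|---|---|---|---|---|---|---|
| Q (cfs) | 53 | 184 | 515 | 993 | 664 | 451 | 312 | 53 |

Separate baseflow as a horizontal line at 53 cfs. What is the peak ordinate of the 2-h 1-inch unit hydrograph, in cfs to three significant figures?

U_p ≈ 470 cfs

Direct runoff: 0.0, 131.0, 462.0, 940.0, 611.0, 398.0, 259.0, 0.0 cfs; ΣQ_DR = 2801 cfs, peak = 940.0 cfs.
Runoff depth d = ΣQ_DR·Δt / A = 2801 × 7200 / (4.34 mi²) = 2.000 in.
The 1-inch UH is the DRH scaled by (1 in)/d, so U_p = 940.0 × 1/2.000 = 470 cfs.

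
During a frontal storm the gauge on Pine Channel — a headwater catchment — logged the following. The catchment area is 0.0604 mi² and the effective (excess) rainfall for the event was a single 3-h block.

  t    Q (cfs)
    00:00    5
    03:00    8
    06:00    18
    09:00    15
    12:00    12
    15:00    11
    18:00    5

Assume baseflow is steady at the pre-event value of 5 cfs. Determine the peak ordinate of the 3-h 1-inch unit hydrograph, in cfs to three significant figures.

U_p ≈ 4.33 cfs

Direct runoff: 0.0, 3.0, 13.0, 10.0, 7.0, 6.0, 0.0 cfs; ΣQ_DR = 39.00 cfs, peak = 13.0 cfs.
Runoff depth d = ΣQ_DR·Δt / A = 39.00 × 10800 / (0.0604 mi²) = 3.002 in.
The 1-inch UH is the DRH scaled by (1 in)/d, so U_p = 13.0 × 1/3.002 = 4.33 cfs.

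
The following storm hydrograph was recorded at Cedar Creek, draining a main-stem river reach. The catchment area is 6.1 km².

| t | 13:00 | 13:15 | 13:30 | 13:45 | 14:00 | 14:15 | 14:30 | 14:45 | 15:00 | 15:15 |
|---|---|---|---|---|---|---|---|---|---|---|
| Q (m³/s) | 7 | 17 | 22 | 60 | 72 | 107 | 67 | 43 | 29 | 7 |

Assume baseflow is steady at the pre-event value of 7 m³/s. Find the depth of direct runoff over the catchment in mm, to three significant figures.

Direct runoff: 0.0, 10.0, 15.0, 53.0, 65.0, 100.0, 60.0, 36.0, 22.0, 0.0 m³/s; ΣQ_DR = 361.0 m³/s.
V = ΣQ_DR · Δt = 361.0 × 900 s = 3.249 × 10^5 m³.
Over A = 6.1 km², depth = V / A = 53.3 mm.

d ≈ 53.3 mm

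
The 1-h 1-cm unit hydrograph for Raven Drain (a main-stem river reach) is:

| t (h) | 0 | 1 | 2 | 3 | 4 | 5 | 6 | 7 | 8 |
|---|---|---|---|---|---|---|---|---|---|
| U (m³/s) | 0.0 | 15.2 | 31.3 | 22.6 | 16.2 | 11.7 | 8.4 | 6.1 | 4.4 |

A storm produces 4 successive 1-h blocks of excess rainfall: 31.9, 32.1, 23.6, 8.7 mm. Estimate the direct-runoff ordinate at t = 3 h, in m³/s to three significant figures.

Q ≈ 208 m³/s

By discrete convolution, Q_j = Σ (P_i / 10 mm) · U_{j−i}.
At t = 3 h (j=3): Q = (31.9/10)·22.6 + (32.1/10)·31.3 + (23.6/10)·15.2 + (8.7/10)·0.0 = 208 m³/s.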